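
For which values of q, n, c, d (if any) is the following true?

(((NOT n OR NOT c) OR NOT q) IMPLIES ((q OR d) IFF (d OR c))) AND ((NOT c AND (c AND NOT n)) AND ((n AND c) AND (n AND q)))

No satisfying assignment exists.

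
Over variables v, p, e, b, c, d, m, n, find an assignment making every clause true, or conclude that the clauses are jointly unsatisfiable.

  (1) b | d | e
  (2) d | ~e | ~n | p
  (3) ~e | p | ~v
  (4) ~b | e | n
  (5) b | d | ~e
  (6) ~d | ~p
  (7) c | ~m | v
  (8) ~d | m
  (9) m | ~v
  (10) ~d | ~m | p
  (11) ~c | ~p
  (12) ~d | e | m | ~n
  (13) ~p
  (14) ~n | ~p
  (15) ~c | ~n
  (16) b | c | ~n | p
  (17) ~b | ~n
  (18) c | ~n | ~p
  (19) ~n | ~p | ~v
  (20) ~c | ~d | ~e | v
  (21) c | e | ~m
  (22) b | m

v = False, p = False, e = True, b = True, c = True, d = False, m = False, n = False

Unit clause (~p) forces p = False.
Set v = False.
Set e = True.
Set b = True.
  then (~b | ~n) forces n = False.
Set c = True.
  then (~c | ~d | ~e | v) forces d = False.
Set m = False.
All clauses satisfied.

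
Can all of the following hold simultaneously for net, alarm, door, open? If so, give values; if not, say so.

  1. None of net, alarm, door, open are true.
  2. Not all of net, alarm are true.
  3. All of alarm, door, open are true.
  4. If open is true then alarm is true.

Unsatisfiable

Case alarm = True:
  Constraint (1) is violated (alarm=T) — contradiction.
Case alarm = False:
  Constraint (3) is violated (alarm=F) — contradiction.
Both cases fail — unsatisfiable.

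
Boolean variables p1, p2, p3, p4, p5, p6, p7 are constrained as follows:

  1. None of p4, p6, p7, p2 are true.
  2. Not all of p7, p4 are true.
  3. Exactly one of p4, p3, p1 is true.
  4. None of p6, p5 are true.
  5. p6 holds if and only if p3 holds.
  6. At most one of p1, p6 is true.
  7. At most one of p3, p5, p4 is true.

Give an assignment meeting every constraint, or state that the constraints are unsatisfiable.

p1=T; p2=F; p3=F; p4=F; p5=F; p6=F; p7=F

  (1) {p4, p6, p7, p2}: 0 true — none ✓
  (2) {p7, p4}: 0/2 true — not all ✓
  (3) {p4, p3, p1}: 1 true — exactly one ✓
  (4) {p6, p5}: 0 true — none ✓
  (5) p6=F, p3=F — same ✓
  (6) {p1, p6}: 1 true — at most one ✓
  (7) {p3, p5, p4}: 0 true — at most one ✓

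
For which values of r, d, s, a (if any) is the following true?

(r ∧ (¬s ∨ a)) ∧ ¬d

r = True; d = False; s = False; a = False

  r ∧ (¬s ∨ a) = True
    ¬s ∨ a = True
      ¬s = True
  ¬d = True
Both conjuncts True, so the formula holds.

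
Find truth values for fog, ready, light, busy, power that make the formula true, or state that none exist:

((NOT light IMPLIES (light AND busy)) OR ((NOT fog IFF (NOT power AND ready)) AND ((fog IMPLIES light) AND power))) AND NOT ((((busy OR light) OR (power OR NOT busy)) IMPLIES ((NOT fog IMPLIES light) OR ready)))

No satisfying assignment exists.

Case light = True: the conjunct NOT ((((busy OR light) OR (power OR NOT busy)) IMPLIES ((NOT fog IMPLIES light) OR ready))) becomes NOT ((True IMPLIES True)) = False.
Case light = False: the formula simplifies to ((NOT fog IFF (NOT power AND ready)) AND (NOT fog AND power)) AND NOT (((busy OR (power OR NOT busy)) IMPLIES (fog OR ready))).
  power = True: simplifies to (fog AND NOT fog) AND NOT ((fog OR ready)).
    fog = True: the conjunct NOT fog is False.
    fog = False: the conjunct fog is False.
  power = False: the conjunct power is False.
Both cases fail — unsatisfiable.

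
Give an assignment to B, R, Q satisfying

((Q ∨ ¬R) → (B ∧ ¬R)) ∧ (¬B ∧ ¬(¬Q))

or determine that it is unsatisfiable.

The formula is unsatisfiable.

Case Q = True: the formula simplifies to (B ∧ ¬R) ∧ ¬B.
  B = True: the conjunct ¬B is False.
  B = False: the conjunct B is False.
Case Q = False: the conjunct ¬(¬Q) becomes ¬(¬False) = False.
Both cases fail — unsatisfiable.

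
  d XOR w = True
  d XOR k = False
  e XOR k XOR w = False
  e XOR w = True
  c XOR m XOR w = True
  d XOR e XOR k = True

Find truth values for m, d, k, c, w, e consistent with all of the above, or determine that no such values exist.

m: True, d: True, k: True, c: False, w: False, e: True

d XOR w = T XOR F = True ✓
d XOR k = T XOR T = False ✓
e XOR k XOR w = T XOR T XOR F = False ✓
e XOR w = T XOR F = True ✓
c XOR m XOR w = F XOR T XOR F = True ✓
d XOR e XOR k = T XOR T XOR T = True ✓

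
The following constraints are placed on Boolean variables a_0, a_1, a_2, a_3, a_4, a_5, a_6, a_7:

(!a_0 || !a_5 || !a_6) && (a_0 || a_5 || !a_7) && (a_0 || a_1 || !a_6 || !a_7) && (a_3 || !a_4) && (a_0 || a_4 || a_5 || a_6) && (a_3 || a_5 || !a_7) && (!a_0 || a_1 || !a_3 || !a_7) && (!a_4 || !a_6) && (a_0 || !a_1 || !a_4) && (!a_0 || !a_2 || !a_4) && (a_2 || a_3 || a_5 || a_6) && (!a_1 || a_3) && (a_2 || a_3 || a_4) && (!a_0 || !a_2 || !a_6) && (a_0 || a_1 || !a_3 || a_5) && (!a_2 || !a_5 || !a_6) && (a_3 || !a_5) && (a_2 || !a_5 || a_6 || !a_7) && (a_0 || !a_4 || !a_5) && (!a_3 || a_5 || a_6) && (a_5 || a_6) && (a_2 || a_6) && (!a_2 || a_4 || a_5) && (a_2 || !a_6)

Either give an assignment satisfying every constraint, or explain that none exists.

a_0 = True, a_1 = False, a_2 = True, a_3 = True, a_4 = False, a_5 = True, a_6 = False, a_7 = False

Set a_0 = True.
Set a_1 = False.
Set a_2 = True.
  then (!a_0 || !a_2 || !a_4) forces a_4 = False.
  then (!a_0 || !a_2 || !a_6) forces a_6 = False.
  then (a_5 || a_6) forces a_5 = True.
  then (a_3 || !a_5) forces a_3 = True.
  then (!a_0 || a_1 || !a_3 || !a_7) forces a_7 = False.
All clauses satisfied.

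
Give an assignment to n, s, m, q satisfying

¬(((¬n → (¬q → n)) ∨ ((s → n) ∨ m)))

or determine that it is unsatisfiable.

n = False; s = True; m = False; q = False

  ¬(((¬n → (¬q → n)) ∨ ((s → n) ∨ m))) = True
    (¬n → (¬q → n)) ∨ ((s → n) ∨ m) = False
      ¬n → (¬q → n) = False
        ¬n = True
        ¬q → n = False
          ¬q = True
      (s → n) ∨ m = False
        s → n = False
The formula evaluates to True.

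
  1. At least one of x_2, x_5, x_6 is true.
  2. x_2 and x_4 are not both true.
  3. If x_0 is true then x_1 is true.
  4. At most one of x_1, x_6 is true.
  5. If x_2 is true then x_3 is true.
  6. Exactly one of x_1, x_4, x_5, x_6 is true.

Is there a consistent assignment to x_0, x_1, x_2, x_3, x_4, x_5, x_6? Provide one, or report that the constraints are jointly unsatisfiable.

x_0: False, x_1: False, x_2: False, x_3: True, x_4: False, x_5: False, x_6: True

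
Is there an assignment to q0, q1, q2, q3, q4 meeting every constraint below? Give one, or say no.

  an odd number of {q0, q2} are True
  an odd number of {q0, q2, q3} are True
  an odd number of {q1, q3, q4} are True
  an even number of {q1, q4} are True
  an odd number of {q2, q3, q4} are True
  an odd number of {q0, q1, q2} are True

Unsatisfiable — no assignment works.

Adding constraints 1, 2, 3, 4 mod 2: every variable appears an even number of times on the left, so the left side is 0.
But the right sides sum to 1 (mod 2). 0 ≠ 1 — the system is inconsistent.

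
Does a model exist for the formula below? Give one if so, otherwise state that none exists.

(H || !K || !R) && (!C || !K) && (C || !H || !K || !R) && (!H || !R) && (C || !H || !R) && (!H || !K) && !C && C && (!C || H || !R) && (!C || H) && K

Case C = True:
  Clause (!C) is falsified — contradiction.
Case C = False:
  Clause (C) is falsified — contradiction.
Both cases fail, so the formula is unsatisfiable.

UNSATISFIABLE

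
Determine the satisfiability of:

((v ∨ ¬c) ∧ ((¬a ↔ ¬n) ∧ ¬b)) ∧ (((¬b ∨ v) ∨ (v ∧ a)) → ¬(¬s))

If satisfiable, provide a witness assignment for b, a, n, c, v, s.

b = False, a = False, n = False, c = True, v = True, s = True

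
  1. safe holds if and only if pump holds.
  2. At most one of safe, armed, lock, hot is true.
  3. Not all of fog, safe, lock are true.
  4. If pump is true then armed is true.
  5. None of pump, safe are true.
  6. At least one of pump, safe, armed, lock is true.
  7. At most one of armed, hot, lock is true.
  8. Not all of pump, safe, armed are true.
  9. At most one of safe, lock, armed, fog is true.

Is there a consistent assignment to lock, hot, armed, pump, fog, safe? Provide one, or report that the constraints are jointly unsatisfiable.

lock: True; hot: False; armed: False; pump: False; fog: False; safe: False

  (1) safe=F, pump=F — same ✓
  (2) {safe, armed, lock, hot}: 1 true — at most one ✓
  (3) {fog, safe, lock}: 1/3 true — not all ✓
  (4) pump=F ⇒ armed: vacuous ✓
  (5) {pump, safe}: 0 true — none ✓
  (6) {pump, safe, armed, lock}: 1 true — at least one ✓
  (7) {armed, hot, lock}: 1 true — at most one ✓
  (8) {pump, safe, armed}: 0/3 true — not all ✓
  (9) {safe, lock, armed, fog}: 1 true — at most one ✓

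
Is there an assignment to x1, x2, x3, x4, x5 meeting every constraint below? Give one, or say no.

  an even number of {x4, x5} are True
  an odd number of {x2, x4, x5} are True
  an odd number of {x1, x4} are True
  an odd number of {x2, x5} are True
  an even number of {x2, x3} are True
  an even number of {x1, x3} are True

x1: True; x2: True; x3: True; x4: False; x5: False

{x4, x5}: 0 true → even ✓
{x2, x4, x5}: 1 true → odd ✓
{x1, x4}: 1 true → odd ✓
{x2, x5}: 1 true → odd ✓
{x2, x3}: 2 true → even ✓
{x1, x3}: 2 true → even ✓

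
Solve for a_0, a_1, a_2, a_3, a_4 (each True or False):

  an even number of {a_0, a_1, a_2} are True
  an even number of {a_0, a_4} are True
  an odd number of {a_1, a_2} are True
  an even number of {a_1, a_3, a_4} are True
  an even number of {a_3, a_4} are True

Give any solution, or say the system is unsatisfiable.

a_0 = True; a_1 = False; a_2 = True; a_3 = True; a_4 = True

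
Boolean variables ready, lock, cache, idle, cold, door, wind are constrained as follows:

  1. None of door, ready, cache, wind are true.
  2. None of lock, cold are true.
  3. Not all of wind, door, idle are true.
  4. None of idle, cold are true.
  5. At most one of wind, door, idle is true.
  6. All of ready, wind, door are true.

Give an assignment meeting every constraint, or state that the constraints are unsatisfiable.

Unsatisfiable

Case ready = True:
  Constraint (1) is violated (ready=T) — contradiction.
Case ready = False:
  Constraint (6) is violated (ready=F) — contradiction.
Both cases fail — unsatisfiable.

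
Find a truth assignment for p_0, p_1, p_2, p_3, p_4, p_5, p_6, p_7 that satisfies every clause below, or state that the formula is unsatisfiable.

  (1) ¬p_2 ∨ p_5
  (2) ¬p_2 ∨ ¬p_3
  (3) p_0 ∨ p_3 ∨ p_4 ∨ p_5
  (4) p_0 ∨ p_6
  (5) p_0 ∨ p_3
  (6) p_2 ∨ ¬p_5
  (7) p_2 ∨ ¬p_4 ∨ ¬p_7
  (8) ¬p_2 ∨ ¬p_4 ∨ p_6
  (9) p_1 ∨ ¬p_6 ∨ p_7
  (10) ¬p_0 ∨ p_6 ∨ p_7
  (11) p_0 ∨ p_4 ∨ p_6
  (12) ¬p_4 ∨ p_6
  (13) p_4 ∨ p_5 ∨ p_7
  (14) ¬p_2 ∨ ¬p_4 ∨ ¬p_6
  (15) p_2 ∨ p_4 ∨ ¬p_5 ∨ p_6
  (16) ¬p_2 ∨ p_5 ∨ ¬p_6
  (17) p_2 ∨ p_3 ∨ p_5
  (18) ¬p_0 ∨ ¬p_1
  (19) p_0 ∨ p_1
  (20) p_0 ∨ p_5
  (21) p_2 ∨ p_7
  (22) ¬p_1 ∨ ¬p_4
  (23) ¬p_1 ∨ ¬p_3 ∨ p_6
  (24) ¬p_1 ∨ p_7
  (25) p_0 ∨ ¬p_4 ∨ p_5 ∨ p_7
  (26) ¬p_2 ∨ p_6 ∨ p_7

p_0: True; p_1: False; p_2: False; p_3: True; p_4: False; p_5: False; p_6: True; p_7: True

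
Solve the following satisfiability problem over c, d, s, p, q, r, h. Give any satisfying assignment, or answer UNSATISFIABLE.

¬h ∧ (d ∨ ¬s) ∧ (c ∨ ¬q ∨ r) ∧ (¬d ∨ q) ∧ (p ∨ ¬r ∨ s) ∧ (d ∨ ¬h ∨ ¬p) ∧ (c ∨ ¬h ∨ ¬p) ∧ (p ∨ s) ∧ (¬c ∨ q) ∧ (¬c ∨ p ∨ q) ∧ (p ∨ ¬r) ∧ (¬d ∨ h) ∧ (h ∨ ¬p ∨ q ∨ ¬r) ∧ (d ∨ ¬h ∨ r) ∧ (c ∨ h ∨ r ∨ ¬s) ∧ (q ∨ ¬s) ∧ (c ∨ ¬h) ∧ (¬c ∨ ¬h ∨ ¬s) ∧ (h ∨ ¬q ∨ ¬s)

c: True, d: False, s: False, p: True, q: True, r: True, h: False

Unit clause (¬h) forces h = False.
In (¬d ∨ h) only ¬d is left, so d = False.
In (d ∨ ¬s) only ¬s is left, so s = False.
In (p ∨ s) only p is left, so p = True.
Set c = True.
  then (¬c ∨ q) forces q = True.
Set r = True.
All clauses satisfied.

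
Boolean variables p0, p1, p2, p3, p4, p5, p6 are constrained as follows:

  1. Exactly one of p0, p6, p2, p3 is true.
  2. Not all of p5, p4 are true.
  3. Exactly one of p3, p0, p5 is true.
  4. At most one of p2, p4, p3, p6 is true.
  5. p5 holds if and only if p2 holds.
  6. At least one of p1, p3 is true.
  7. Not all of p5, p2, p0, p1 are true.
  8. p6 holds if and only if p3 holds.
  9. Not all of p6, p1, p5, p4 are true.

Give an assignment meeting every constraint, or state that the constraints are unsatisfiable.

p0 = False, p1 = True, p2 = True, p3 = False, p4 = False, p5 = True, p6 = False

  (1) {p0, p6, p2, p3}: 1 true — exactly one ✓
  (2) {p5, p4}: 1/2 true — not all ✓
  (3) {p3, p0, p5}: 1 true — exactly one ✓
  (4) {p2, p4, p3, p6}: 1 true — at most one ✓
  (5) p5=T, p2=T — same ✓
  (6) {p1, p3}: 1 true — at least one ✓
  (7) {p5, p2, p0, p1}: 3/4 true — not all ✓
  (8) p6=F, p3=F — same ✓
  (9) {p6, p1, p5, p4}: 2/4 true — not all ✓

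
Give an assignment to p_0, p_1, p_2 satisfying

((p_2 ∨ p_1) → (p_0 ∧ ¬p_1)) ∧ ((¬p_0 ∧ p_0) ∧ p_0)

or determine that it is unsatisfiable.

No satisfying assignment exists.

Case p_0 = True: the conjunct ¬p_0 is False.
Case p_0 = False: the conjunct p_0 is False.
Both cases fail — unsatisfiable.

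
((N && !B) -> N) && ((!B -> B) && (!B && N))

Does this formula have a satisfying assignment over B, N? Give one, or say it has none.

Case B = True: the conjunct !B is False.
Case B = False: the conjunct !B -> B becomes !False -> False = False.
Both cases fail — unsatisfiable.

No satisfying assignment exists.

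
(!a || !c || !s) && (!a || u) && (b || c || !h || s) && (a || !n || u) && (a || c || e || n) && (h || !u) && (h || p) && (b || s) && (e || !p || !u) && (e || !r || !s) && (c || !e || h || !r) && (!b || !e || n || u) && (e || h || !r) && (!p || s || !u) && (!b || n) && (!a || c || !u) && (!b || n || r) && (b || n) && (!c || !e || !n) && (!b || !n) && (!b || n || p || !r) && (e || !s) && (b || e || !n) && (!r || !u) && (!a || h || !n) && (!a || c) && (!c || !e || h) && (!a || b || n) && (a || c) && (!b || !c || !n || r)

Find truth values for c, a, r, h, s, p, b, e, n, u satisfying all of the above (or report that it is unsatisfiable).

UNSATISFIABLE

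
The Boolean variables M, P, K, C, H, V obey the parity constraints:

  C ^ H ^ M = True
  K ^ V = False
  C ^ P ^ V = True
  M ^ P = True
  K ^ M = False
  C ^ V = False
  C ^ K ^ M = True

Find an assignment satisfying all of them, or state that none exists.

Unsatisfiable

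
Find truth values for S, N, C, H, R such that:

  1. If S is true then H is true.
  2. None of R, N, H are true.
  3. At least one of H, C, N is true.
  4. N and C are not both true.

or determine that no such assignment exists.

S: False, N: False, C: True, H: False, R: False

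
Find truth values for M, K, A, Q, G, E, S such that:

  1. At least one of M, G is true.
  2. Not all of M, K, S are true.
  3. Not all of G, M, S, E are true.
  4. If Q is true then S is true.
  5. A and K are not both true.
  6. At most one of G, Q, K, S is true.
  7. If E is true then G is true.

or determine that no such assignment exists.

M = True; K = False; A = False; Q = False; G = True; E = False; S = False

  (1) {M, G}: 2 true — at least one ✓
  (2) {M, K, S}: 1/3 true — not all ✓
  (3) {G, M, S, E}: 2/4 true — not all ✓
  (4) Q=F ⇒ S: vacuous ✓
  (5) A=F, K=F — not both ✓
  (6) {G, Q, K, S}: 1 true — at most one ✓
  (7) E=F ⇒ G: vacuous ✓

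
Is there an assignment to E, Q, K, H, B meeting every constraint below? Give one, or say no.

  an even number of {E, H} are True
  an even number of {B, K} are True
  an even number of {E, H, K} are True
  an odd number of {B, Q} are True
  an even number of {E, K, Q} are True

E=T; Q=T; K=F; H=T; B=F

{E, H}: 2 true → even ✓
{B, K}: 0 true → even ✓
{E, H, K}: 2 true → even ✓
{B, Q}: 1 true → odd ✓
{E, K, Q}: 2 true → even ✓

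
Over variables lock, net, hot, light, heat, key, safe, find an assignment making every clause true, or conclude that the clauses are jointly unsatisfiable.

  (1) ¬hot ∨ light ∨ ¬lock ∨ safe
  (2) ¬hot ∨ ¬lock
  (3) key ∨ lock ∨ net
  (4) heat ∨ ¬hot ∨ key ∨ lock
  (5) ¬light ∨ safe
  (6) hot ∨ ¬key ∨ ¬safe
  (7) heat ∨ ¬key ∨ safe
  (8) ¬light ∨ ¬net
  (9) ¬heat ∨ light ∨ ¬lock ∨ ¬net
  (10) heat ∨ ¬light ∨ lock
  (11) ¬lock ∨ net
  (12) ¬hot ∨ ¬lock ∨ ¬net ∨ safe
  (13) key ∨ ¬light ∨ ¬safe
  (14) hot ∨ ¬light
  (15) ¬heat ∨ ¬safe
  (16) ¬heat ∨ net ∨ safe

lock: False; net: True; hot: True; light: False; heat: False; key: True; safe: True

Set lock = False.
Set net = True.
  then (¬light ∨ ¬net) forces light = False.
Set hot = True.
Set heat = False.
  then (heat ∨ ¬hot ∨ key ∨ lock) forces key = True.
  then (heat ∨ ¬key ∨ safe) forces safe = True.
All clauses satisfied.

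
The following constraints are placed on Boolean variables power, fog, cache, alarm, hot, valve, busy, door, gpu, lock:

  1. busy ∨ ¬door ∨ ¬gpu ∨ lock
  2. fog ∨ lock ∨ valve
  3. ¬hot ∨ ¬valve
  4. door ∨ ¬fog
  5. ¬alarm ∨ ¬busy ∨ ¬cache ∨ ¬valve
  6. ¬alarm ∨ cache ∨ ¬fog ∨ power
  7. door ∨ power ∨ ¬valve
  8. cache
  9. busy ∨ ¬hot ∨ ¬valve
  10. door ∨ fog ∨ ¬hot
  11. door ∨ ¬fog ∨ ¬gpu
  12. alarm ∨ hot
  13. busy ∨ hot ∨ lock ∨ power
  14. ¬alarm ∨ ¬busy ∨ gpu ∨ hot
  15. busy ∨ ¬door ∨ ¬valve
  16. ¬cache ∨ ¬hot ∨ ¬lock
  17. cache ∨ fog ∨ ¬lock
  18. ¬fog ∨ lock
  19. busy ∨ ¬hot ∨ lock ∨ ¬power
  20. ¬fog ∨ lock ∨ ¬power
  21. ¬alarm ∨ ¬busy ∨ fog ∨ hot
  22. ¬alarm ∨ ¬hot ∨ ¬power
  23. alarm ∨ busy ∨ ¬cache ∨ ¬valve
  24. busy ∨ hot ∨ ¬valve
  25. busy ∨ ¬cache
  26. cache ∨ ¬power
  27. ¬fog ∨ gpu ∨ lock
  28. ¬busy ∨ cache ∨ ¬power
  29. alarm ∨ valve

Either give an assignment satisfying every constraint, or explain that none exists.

Unit clause (cache) forces cache = True.
In (busy ∨ ¬cache) only busy is left, so busy = True.
Set power = True.
Set fog = True.
  then (door ∨ ¬fog) forces door = True.
  then (¬fog ∨ lock) forces lock = True.
  then (¬cache ∨ ¬hot ∨ ¬lock) forces hot = False.
  then (alarm ∨ hot) forces alarm = True.
  then (¬alarm ∨ ¬busy ∨ gpu ∨ hot) forces gpu = True.
  then (¬alarm ∨ ¬busy ∨ ¬cache ∨ ¬valve) forces valve = False.
All clauses satisfied.

power = True; fog = True; cache = True; alarm = True; hot = False; valve = False; busy = True; door = True; gpu = True; lock = True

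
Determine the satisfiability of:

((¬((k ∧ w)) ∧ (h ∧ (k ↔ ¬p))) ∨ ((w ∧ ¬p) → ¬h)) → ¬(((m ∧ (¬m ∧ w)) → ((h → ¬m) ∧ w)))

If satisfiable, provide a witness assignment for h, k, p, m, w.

h: True; k: False; p: False; m: False; w: True

  ((¬((k ∧ w)) ∧ (h ∧ (k ↔ ¬p))) ∨ ((w ∧ ¬p) → ¬h)) → ¬(((m ∧ (¬m ∧ w)) → ((h → ¬m) ∧ w))) = True
    (¬((k ∧ w)) ∧ (h ∧ (k ↔ ¬p))) ∨ ((w ∧ ¬p) → ¬h) = False
      ¬((k ∧ w)) ∧ (h ∧ (k ↔ ¬p)) = False
        ¬((k ∧ w)) = True
          k ∧ w = False
        h ∧ (k ↔ ¬p) = False
          k ↔ ¬p = False
            ¬p = True
      (w ∧ ¬p) → ¬h = False
        w ∧ ¬p = True
          ¬p = True
        ¬h = False
    ¬(((m ∧ (¬m ∧ w)) → ((h → ¬m) ∧ w))) = False
      (m ∧ (¬m ∧ w)) → ((h → ¬m) ∧ w) = True
        m ∧ (¬m ∧ w) = False
          ¬m ∧ w = True
            ¬m = True
        (h → ¬m) ∧ w = True
          h → ¬m = True
            ¬m = True
The formula evaluates to True.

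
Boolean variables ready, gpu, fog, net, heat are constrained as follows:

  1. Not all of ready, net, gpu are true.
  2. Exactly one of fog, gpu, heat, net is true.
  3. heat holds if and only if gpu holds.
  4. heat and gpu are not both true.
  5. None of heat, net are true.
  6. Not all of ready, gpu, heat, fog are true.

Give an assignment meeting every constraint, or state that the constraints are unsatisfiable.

ready = False, gpu = False, fog = True, net = False, heat = False

  (1) {ready, net, gpu}: 0/3 true — not all ✓
  (2) {fog, gpu, heat, net}: 1 true — exactly one ✓
  (3) heat=F, gpu=F — same ✓
  (4) heat=F, gpu=F — not both ✓
  (5) {heat, net}: 0 true — none ✓
  (6) {ready, gpu, heat, fog}: 1/4 true — not all ✓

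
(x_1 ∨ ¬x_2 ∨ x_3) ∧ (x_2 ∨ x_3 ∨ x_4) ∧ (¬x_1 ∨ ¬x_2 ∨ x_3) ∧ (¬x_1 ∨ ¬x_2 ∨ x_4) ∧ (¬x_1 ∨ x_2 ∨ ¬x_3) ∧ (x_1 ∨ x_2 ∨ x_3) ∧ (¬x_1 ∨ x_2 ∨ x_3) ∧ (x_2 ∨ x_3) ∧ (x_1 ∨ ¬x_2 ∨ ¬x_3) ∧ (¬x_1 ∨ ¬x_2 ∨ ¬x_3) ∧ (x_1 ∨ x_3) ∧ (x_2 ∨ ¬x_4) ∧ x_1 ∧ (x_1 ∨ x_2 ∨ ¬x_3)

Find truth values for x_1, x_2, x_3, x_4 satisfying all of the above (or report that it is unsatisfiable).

Case x_2 = True:
  (x_1) forces x_1 = True.
  (¬x_1 ∨ ¬x_2 ∨ x_3) forces x_3 = True.
  Clause (¬x_1 ∨ ¬x_2 ∨ ¬x_3) is falsified — contradiction.
Case x_2 = False:
  (x_2 ∨ x_3) forces x_3 = True.
  (¬x_1 ∨ x_2 ∨ ¬x_3) forces x_1 = False.
  Clause (x_1) is falsified — contradiction.
Both cases fail, so the formula is unsatisfiable.

No satisfying assignment exists.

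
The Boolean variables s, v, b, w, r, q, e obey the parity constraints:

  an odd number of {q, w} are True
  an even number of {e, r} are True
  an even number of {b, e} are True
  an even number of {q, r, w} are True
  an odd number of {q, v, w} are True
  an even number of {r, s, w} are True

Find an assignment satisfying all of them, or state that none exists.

s: False, v: False, b: True, w: True, r: True, q: False, e: True

{q, w}: 1 true → odd ✓
{e, r}: 2 true → even ✓
{b, e}: 2 true → even ✓
{q, r, w}: 2 true → even ✓
{q, v, w}: 1 true → odd ✓
{r, s, w}: 2 true → even ✓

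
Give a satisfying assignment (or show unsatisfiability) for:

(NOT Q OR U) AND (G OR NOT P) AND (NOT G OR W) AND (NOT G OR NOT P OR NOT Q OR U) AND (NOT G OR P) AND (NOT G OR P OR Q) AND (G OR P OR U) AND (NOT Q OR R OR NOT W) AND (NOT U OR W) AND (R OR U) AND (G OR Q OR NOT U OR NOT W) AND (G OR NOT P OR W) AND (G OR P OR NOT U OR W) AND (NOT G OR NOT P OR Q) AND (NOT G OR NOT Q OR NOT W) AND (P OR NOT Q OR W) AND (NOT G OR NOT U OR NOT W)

Set Q = True.
  then (NOT Q OR U) forces U = True.
  then (NOT U OR W) forces W = True.
  then (NOT G OR NOT Q OR NOT W) forces G = False.
  then (G OR NOT P) forces P = False.
  then (NOT Q OR R OR NOT W) forces R = True.
All clauses satisfied.

Q=T, R=T, G=F, P=F, U=T, W=T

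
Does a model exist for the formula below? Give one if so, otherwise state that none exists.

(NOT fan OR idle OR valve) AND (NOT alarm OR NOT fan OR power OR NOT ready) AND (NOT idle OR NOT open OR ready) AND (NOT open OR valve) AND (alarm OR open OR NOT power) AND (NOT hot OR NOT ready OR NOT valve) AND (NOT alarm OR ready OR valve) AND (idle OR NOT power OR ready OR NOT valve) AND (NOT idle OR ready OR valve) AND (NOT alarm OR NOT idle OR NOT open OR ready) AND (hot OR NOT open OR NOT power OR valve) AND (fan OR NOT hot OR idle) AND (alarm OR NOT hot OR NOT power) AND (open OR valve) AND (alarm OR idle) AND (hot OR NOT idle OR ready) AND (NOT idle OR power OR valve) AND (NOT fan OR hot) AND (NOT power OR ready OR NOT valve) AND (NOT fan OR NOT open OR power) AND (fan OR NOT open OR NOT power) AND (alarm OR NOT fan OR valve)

Set hot = False.
  then (NOT fan OR hot) forces fan = False.
Set idle = False.
  then (alarm OR idle) forces alarm = True.
Try valve = False:
  (NOT open OR valve) forces open = False.
  clause (open OR valve) is falsified — backtrack.
So valve = True.
Set power = False.
Set open = True.
Set ready = True.
All clauses satisfied.

hot=F, fan=F, idle=F, alarm=T, valve=T, power=F, open=T, ready=T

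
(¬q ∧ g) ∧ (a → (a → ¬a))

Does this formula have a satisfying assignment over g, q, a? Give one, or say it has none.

g = True, q = False, a = False

  ¬q ∧ g = True
    ¬q = True
  a → (a → ¬a) = True
    a → ¬a = True
      ¬a = True
Both conjuncts True, so the formula holds.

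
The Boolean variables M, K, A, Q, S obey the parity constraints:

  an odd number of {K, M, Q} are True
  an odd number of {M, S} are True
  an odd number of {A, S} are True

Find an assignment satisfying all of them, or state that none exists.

M=F; K=F; A=F; Q=T; S=T

{K, M, Q}: 1 true → odd ✓
{M, S}: 1 true → odd ✓
{A, S}: 1 true → odd ✓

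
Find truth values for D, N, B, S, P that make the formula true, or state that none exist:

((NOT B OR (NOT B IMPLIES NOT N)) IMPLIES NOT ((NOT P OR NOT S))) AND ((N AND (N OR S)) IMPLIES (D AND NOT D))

D: False, N: False, B: False, S: True, P: True

  (NOT B OR (NOT B IMPLIES NOT N)) IMPLIES NOT ((NOT P OR NOT S)) = True
    NOT B OR (NOT B IMPLIES NOT N) = True
      NOT B = True
      NOT B IMPLIES NOT N = True
        NOT B = True
        NOT N = True
    NOT ((NOT P OR NOT S)) = True
      NOT P OR NOT S = False
        NOT P = False
        NOT S = False
  (N AND (N OR S)) IMPLIES (D AND NOT D) = True
    N AND (N OR S) = False
      N OR S = True
    D AND NOT D = False
      NOT D = True
Both conjuncts True, so the formula holds.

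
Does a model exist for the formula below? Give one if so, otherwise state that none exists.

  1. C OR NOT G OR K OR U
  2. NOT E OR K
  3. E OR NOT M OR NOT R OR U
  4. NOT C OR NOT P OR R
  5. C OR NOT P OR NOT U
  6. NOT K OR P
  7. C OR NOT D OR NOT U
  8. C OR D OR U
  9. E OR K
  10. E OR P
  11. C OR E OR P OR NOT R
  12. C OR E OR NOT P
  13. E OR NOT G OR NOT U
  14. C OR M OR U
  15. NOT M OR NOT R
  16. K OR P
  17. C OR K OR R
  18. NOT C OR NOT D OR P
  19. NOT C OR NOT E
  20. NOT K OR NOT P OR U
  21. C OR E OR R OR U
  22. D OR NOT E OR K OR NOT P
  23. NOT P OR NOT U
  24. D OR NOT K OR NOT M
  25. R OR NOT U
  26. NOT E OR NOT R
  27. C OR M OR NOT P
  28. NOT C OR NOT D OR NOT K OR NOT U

Case K = True:
  (NOT K OR P) forces P = True.
  (NOT K OR NOT P OR U) forces U = True.
  Clause (NOT P OR NOT U) is falsified — contradiction.
Case K = False:
  (NOT E OR K) forces E = False.
  Clause (E OR K) is falsified — contradiction.
Both cases fail, so the formula is unsatisfiable.

No satisfying assignment exists.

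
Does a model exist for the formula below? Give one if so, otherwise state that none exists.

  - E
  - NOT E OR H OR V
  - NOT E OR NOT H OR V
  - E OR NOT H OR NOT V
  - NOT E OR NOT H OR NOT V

Unit clause (E) forces E = True.
Try H = True:
  (NOT E OR NOT H OR V) forces V = True.
  clause (NOT E OR NOT H OR NOT V) is falsified — backtrack.
So H = False.
  then (NOT E OR H OR V) forces V = True.
Check each clause:
  (E): E holds.
  (NOT E OR H OR V): V holds.
  (NOT E OR NOT H OR V): NOT H holds.
  (E OR NOT H OR NOT V): E holds.
  (NOT E OR NOT H OR NOT V): NOT H holds.
All clauses satisfied.

H = False, E = True, V = True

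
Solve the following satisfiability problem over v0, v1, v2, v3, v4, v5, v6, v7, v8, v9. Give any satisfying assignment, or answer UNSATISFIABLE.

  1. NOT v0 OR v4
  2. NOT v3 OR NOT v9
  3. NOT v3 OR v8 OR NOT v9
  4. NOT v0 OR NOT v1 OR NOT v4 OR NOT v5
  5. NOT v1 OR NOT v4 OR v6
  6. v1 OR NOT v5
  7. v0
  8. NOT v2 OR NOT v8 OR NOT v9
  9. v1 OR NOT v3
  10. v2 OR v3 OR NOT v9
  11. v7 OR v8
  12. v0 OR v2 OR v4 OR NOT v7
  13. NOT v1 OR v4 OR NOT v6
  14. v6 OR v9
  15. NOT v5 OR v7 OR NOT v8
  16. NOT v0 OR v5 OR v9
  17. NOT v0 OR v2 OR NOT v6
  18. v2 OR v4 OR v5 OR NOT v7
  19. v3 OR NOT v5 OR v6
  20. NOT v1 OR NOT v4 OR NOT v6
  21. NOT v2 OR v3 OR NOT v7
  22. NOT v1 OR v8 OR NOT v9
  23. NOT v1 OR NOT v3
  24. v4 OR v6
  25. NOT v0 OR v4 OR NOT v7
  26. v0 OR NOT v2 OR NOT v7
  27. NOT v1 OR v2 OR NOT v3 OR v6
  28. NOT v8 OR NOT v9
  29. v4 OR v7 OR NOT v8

The formula is unsatisfiable.

Case v5 = True:
  (v1 OR NOT v5) forces v1 = True.
  (v0) forces v0 = True.
  (NOT v0 OR v4) forces v4 = True.
  Clause (NOT v0 OR NOT v1 OR NOT v4 OR NOT v5) is falsified — contradiction.
Case v5 = False:
  (v0) forces v0 = True.
  (NOT v0 OR v4) forces v4 = True.
  (NOT v0 OR v5 OR v9) forces v9 = True.
  (NOT v3 OR NOT v9) forces v3 = False.
  (v2 OR v3 OR NOT v9) forces v2 = True.
  (NOT v2 OR NOT v8 OR NOT v9) forces v8 = False.
  (v7 OR v8) forces v7 = True.
  Clause (NOT v2 OR v3 OR NOT v7) is falsified — contradiction.
Both cases fail, so the formula is unsatisfiable.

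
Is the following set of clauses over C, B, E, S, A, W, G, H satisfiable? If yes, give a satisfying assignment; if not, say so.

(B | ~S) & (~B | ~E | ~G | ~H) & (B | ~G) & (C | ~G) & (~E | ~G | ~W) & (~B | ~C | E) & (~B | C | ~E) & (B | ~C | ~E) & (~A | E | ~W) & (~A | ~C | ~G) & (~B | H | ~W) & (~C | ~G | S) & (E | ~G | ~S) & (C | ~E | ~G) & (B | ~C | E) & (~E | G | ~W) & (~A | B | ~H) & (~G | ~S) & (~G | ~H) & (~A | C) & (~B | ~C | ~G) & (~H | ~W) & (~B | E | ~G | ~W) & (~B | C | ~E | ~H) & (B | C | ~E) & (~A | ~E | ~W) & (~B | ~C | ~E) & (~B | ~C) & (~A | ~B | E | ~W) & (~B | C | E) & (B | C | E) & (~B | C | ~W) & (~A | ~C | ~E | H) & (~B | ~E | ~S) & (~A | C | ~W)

Case B = True:
  (~B | ~C) forces C = False.
  (C | ~G) forces G = False.
  (~B | C | ~E) forces E = False.
  Clause (~B | C | E) is falsified — contradiction.
Case B = False:
  (B | ~S) forces S = False.
  (B | ~G) forces G = False.
  If E = True:
    (B | ~C | ~E) forces C = False.
    clause (B | C | ~E) is falsified.
  If E = False:
    (B | ~C | E) forces C = False.
    clause (B | C | E) is falsified.
  Every sub-case reaches a contradiction.
Both cases fail, so the formula is unsatisfiable.

Unsatisfiable — no assignment works.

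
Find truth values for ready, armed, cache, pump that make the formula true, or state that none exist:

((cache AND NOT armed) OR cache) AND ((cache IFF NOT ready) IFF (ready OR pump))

ready: False, armed: True, cache: True, pump: True

  (cache AND NOT armed) OR cache = True
    cache AND NOT armed = False
      NOT armed = False
  (cache IFF NOT ready) IFF (ready OR pump) = True
    cache IFF NOT ready = True
      NOT ready = True
    ready OR pump = True
Both conjuncts True, so the formula holds.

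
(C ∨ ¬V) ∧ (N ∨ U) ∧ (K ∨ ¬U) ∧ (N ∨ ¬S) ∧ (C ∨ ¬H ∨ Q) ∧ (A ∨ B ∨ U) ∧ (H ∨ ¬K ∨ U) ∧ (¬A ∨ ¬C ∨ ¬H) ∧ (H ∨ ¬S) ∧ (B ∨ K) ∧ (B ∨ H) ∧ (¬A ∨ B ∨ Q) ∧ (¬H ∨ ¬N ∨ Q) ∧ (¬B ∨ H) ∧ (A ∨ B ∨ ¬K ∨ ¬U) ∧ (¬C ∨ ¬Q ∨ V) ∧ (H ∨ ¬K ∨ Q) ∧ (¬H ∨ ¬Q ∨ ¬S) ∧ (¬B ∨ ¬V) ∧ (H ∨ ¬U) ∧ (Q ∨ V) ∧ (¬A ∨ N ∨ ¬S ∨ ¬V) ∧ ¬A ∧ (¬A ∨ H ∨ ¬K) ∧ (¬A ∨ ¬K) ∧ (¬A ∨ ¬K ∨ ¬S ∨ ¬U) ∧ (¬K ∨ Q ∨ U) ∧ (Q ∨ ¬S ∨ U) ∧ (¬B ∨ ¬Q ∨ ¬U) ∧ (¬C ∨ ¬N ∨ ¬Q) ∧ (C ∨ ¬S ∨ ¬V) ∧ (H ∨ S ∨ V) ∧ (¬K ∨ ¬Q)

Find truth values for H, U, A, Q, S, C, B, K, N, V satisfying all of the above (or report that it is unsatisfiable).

Unit clause (¬A) forces A = False.
Try H = False:
  (H ∨ ¬S) forces S = False.
  (B ∨ H) forces B = True.
  clause (¬B ∨ H) is falsified — backtrack.
So H = True.
Try U = True:
  (K ∨ ¬U) forces K = True.
  (A ∨ B ∨ ¬K ∨ ¬U) forces B = True.
  (¬B ∨ ¬V) forces V = False.
  (Q ∨ V) forces Q = True.
  clause (¬B ∨ ¬Q ∨ ¬U) is falsified — backtrack.
So U = False.
  then (N ∨ U) forces N = True.
  then (A ∨ B ∨ U) forces B = True.
  then (¬H ∨ ¬N ∨ Q) forces Q = True.
  then (¬H ∨ ¬Q ∨ ¬S) forces S = False.
  then (¬B ∨ ¬V) forces V = False.
  then (¬C ∨ ¬N ∨ ¬Q) forces C = False.
  then (¬K ∨ ¬Q) forces K = False.
All clauses satisfied.

H = True; U = False; A = False; Q = True; S = False; C = False; B = True; K = False; N = True; V = False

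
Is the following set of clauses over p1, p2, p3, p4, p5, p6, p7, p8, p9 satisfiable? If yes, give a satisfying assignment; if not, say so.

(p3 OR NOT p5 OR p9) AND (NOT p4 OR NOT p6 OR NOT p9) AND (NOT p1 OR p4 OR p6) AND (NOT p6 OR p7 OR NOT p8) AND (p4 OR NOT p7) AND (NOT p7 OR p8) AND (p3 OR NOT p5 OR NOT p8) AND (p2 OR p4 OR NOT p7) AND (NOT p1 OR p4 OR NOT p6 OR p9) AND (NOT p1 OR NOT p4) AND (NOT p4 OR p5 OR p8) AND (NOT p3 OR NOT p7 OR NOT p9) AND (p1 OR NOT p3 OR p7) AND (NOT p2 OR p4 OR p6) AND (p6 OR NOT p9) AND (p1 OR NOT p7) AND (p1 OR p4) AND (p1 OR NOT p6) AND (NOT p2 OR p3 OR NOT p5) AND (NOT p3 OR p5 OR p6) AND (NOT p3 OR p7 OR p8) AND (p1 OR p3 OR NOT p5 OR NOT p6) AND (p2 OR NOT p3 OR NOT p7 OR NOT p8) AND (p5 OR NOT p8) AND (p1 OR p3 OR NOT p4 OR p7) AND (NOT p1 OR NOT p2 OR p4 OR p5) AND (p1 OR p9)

p1: True, p2: False, p3: False, p4: False, p5: False, p6: True, p7: False, p8: False, p9: True

Try p1 = False:
  (p1 OR NOT p7) forces p7 = False.
  (p1 OR NOT p3 OR p7) forces p3 = False.
  (p1 OR p4) forces p4 = True.
  clause (p1 OR p3 OR NOT p4 OR p7) is falsified — backtrack.
So p1 = True.
  then (NOT p1 OR NOT p4) forces p4 = False.
  then (NOT p1 OR p4 OR p6) forces p6 = True.
  then (p4 OR NOT p7) forces p7 = False.
  then (NOT p1 OR p4 OR NOT p6 OR p9) forces p9 = True.
  then (NOT p6 OR p7 OR NOT p8) forces p8 = False.
  then (NOT p3 OR p7 OR p8) forces p3 = False.
Try p2 = True:
  (NOT p2 OR p3 OR NOT p5) forces p5 = False.
  clause (NOT p1 OR NOT p2 OR p4 OR p5) is falsified — backtrack.
So p2 = False.
Set p5 = False.
All clauses satisfied.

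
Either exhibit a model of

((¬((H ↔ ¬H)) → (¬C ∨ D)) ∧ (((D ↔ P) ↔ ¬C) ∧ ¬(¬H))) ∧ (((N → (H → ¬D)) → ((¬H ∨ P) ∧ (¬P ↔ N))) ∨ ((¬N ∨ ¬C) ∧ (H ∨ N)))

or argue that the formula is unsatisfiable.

P: True, N: False, C: False, D: True, H: True

  (¬((H ↔ ¬H)) → (¬C ∨ D)) ∧ (((D ↔ P) ↔ ¬C) ∧ ¬(¬H)) = True
    ¬((H ↔ ¬H)) → (¬C ∨ D) = True
      ¬((H ↔ ¬H)) = True
        H ↔ ¬H = False
          ¬H = False
      ¬C ∨ D = True
        ¬C = True
    ((D ↔ P) ↔ ¬C) ∧ ¬(¬H) = True
      (D ↔ P) ↔ ¬C = True
        D ↔ P = True
        ¬C = True
      ¬(¬H) = True
        ¬H = False
  ((N → (H → ¬D)) → ((¬H ∨ P) ∧ (¬P ↔ N))) ∨ ((¬N ∨ ¬C) ∧ (H ∨ N)) = True
    (N → (H → ¬D)) → ((¬H ∨ P) ∧ (¬P ↔ N)) = True
      N → (H → ¬D) = True
        H → ¬D = False
          ¬D = False
      (¬H ∨ P) ∧ (¬P ↔ N) = True
        ¬H ∨ P = True
          ¬H = False
        ¬P ↔ N = True
          ¬P = False
    (¬N ∨ ¬C) ∧ (H ∨ N) = True
      ¬N ∨ ¬C = True
        ¬N = True
        ¬C = True
      H ∨ N = True
Both conjuncts True, so the formula holds.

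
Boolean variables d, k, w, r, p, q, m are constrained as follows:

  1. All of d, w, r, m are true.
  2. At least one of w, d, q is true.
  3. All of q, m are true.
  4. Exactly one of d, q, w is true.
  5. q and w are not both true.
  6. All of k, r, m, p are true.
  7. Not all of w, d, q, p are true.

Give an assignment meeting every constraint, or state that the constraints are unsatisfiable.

The formula is unsatisfiable.

Case d = True:
  (1) forces w = True.
  Constraint (4) is violated (d=T, w=T) — contradiction.
Case d = False:
  Constraint (1) is violated (d=F) — contradiction.
Both cases fail — unsatisfiable.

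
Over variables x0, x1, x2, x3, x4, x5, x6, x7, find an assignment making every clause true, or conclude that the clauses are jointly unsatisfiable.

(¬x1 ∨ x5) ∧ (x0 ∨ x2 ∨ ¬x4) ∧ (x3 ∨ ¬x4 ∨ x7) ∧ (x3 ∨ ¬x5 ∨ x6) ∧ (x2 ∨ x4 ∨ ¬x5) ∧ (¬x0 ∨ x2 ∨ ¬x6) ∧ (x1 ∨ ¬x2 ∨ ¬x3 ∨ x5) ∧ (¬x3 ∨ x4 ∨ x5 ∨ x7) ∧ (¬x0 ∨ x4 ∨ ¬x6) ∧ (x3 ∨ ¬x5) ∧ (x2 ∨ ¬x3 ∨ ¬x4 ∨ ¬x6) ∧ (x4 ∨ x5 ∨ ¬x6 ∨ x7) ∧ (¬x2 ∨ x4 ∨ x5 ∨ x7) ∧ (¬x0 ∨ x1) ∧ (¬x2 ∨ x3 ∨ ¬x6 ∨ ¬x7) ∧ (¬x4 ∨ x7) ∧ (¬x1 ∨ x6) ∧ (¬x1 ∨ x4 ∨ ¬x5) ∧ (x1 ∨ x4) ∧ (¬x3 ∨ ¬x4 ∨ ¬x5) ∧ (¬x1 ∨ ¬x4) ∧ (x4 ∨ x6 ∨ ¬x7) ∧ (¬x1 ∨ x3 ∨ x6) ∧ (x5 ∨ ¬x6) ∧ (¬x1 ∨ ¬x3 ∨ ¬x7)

Set x0 = False.
Try x1 = True:
  (¬x1 ∨ x5) forces x5 = True.
  (x3 ∨ ¬x5) forces x3 = True.
  (¬x1 ∨ x6) forces x6 = True.
  (¬x1 ∨ x4 ∨ ¬x5) forces x4 = True.
  clause (¬x3 ∨ ¬x4 ∨ ¬x5) is falsified — backtrack.
So x1 = False.
  then (x1 ∨ x4) forces x4 = True.
  then (x0 ∨ x2 ∨ ¬x4) forces x2 = True.
  then (¬x4 ∨ x7) forces x7 = True.
Set x3 = False.
  then (x3 ∨ ¬x5) forces x5 = False.
  then (¬x2 ∨ x3 ∨ ¬x6 ∨ ¬x7) forces x6 = False.
All clauses satisfied.

x0 = False, x1 = False, x2 = True, x3 = False, x4 = True, x5 = False, x6 = False, x7 = True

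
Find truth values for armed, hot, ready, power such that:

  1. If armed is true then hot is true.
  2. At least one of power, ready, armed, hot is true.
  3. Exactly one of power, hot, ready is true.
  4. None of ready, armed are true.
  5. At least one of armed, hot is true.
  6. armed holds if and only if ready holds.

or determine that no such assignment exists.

armed: False, hot: True, ready: False, power: False

  (1) armed=F ⇒ hot: vacuous ✓
  (2) {power, ready, armed, hot}: 1 true — at least one ✓
  (3) {power, hot, ready}: 1 true — exactly one ✓
  (4) {ready, armed}: 0 true — none ✓
  (5) {armed, hot}: 1 true — at least one ✓
  (6) armed=F, ready=F — same ✓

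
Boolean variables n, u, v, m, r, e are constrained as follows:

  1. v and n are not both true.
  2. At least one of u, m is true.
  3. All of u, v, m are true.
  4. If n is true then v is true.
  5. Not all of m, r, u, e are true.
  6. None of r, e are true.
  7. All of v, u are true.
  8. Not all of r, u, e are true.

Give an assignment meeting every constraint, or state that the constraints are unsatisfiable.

n = False, u = True, v = True, m = True, r = False, e = False

  (1) v=T, n=F — not both ✓
  (2) {u, m}: 2 true — at least one ✓
  (3) {u, v, m}: all 3 true ✓
  (4) n=F ⇒ v: vacuous ✓
  (5) {m, r, u, e}: 2/4 true — not all ✓
  (6) {r, e}: 0 true — none ✓
  (7) {v, u}: all 2 true ✓
  (8) {r, u, e}: 1/3 true — not all ✓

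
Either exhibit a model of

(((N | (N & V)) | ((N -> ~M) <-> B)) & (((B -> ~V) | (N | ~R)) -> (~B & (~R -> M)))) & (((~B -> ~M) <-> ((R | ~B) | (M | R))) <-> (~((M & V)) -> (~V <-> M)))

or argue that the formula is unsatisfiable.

N: True, M: False, V: True, B: False, R: True

  ((N | (N & V)) | ((N -> ~M) <-> B)) & (((B -> ~V) | (N | ~R)) -> (~B & (~R -> M))) = True
    (N | (N & V)) | ((N -> ~M) <-> B) = True
      N | (N & V) = True
        N & V = True
      (N -> ~M) <-> B = False
        N -> ~M = True
          ~M = True
    ((B -> ~V) | (N | ~R)) -> (~B & (~R -> M)) = True
      (B -> ~V) | (N | ~R) = True
        B -> ~V = True
          ~V = False
        N | ~R = True
          ~R = False
      ~B & (~R -> M) = True
        ~B = True
        ~R -> M = True
          ~R = False
  ((~B -> ~M) <-> ((R | ~B) | (M | R))) <-> (~((M & V)) -> (~V <-> M)) = True
    (~B -> ~M) <-> ((R | ~B) | (M | R)) = True
      ~B -> ~M = True
        ~B = True
        ~M = True
      (R | ~B) | (M | R) = True
        R | ~B = True
          ~B = True
        M | R = True
    ~((M & V)) -> (~V <-> M) = True
      ~((M & V)) = True
        M & V = False
      ~V <-> M = True
        ~V = False
Both conjuncts True, so the formula holds.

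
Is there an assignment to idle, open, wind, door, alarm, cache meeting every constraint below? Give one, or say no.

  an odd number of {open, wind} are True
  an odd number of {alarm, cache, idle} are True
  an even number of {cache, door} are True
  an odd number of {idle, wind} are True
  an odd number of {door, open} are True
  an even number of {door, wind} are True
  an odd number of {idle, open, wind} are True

idle=F, open=F, wind=T, door=T, alarm=F, cache=T

{open, wind}: 1 true → odd ✓
{alarm, cache, idle}: 1 true → odd ✓
{cache, door}: 2 true → even ✓
{idle, wind}: 1 true → odd ✓
{door, open}: 1 true → odd ✓
{door, wind}: 2 true → even ✓
{idle, open, wind}: 1 true → odd ✓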